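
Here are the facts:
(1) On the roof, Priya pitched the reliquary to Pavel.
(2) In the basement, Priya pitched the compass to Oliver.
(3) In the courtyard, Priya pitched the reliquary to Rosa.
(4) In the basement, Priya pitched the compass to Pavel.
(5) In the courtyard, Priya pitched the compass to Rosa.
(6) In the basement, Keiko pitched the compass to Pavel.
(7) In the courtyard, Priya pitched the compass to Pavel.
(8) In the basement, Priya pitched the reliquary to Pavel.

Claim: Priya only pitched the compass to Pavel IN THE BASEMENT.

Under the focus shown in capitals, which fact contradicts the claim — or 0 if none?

7

The capitals mark "in the basement" as focus. So "only" rules out other settings, with the rest (Priya as agent and the compass as thing and Pavel as recipient) as background.
Fact (7) shares the background but differs in setting (in the courtyard) — a counterexample.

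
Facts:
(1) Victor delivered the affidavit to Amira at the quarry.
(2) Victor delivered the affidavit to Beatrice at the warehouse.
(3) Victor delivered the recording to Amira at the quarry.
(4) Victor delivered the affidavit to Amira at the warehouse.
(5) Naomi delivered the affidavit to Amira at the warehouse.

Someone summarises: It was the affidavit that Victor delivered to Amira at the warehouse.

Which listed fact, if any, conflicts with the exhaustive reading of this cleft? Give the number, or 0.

Focus of the cleft: "the affidavit" (the thing). Presupposed background: same agent, recipient, setting (Victor / Amira / at the warehouse).
The exhaustive reading says no other thing fits that background.
No listed fact matches the background with a different thing. Exhaustivity holds.

0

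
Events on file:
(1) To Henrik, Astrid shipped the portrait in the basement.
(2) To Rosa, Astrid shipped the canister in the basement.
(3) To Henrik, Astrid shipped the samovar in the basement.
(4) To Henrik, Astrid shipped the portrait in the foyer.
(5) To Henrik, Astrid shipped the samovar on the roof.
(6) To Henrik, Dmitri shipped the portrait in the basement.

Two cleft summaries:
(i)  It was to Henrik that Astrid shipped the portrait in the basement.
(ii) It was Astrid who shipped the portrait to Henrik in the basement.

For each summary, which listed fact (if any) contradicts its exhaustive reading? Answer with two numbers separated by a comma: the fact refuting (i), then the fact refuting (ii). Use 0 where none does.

0, 6

Summary (i) focuses "Henrik" (the recipient); background same agent, thing, setting (Astrid / the portrait / in the basement). No fact matches that background with a different recipient, so 0.
Summary (ii) focuses "Astrid" (the agent); background same thing, recipient, setting (the portrait / Henrik / in the basement). Fact (6) matches that background with agent = Dmitri — refutes (ii).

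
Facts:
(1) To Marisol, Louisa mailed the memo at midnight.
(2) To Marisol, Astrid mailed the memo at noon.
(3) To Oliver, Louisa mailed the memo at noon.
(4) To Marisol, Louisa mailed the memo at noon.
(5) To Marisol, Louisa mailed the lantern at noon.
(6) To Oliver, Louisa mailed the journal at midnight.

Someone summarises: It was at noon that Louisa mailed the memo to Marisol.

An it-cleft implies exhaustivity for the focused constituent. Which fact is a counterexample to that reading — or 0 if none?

Focus of the cleft: "at noon" (the setting). Presupposed background: Louisa as agent and the memo as thing and Marisol as recipient.
The exhaustive reading says no other setting fits that background.
But fact (1) also has Louisa as agent and the memo as thing and Marisol as recipient, with setting = at midnight — so the exhaustive reading fails.

1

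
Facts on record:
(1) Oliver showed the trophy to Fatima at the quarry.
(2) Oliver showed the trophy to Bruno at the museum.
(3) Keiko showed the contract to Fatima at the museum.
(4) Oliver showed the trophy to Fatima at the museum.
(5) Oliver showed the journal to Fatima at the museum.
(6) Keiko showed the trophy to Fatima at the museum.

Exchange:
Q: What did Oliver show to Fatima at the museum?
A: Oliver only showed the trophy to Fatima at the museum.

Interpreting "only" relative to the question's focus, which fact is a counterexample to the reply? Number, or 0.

5

The question "What did ...?" targets the thing, so in the reply the focus falls on "the trophy".
So "only" ranges over things; the rest (agent = Oliver, recipient = Fatima, setting = at the museum) is presupposed.
Fact (5) keeps agent = Oliver, recipient = Fatima, setting = at the museum but has thing = the journal; that refutes the reply.
(Fact (2) would refute a reading with focus on the recipient — but that is not what the question asks.)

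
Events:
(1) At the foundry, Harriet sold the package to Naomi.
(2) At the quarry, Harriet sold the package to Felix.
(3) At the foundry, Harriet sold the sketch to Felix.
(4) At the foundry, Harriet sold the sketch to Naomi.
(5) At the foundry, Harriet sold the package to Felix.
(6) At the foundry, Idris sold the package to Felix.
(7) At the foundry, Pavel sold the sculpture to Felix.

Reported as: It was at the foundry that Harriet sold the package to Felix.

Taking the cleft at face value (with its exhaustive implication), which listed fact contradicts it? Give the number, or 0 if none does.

The cleft puts "at the foundry" in focus and presupposes the open proposition with same agent, thing, recipient (Harriet / the package / Felix).
The exhaustive reading says no other setting fits that background.
But fact (2) also has same agent, thing, recipient (Harriet / the package / Felix), with setting = at the quarry — so the exhaustive reading fails.

2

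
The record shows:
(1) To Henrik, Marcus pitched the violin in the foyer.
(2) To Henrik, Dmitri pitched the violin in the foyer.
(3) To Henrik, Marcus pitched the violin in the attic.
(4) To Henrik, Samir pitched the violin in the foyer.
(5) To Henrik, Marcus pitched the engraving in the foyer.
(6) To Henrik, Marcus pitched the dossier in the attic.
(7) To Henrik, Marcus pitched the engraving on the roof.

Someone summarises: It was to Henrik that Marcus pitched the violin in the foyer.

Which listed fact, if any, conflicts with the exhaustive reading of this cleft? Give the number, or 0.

The cleft puts "Henrik" in focus and presupposes the open proposition with same agent, thing, setting (Marcus / the violin / in the foyer).
Exhaustivity: Henrik is the only recipient satisfying that background.
Every other fact differs from the presupposition on some backgrounded slot, so none challenges the exhaustivity.

0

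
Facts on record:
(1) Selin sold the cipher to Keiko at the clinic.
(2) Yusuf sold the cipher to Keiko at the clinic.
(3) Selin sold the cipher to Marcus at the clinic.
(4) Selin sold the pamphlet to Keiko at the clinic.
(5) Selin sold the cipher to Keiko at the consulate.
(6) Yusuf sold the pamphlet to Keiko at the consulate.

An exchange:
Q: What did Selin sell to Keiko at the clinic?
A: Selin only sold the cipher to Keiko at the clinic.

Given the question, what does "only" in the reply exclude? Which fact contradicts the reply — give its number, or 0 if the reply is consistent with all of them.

4

Answering "What did ...?" puts focus on the thing — here, "the cipher".
"Only" then excludes alternative things while the background — same agent, recipient, setting (Selin / Keiko / at the clinic) — is held fixed.
Fact (4) shares the background with a different thing (the pamphlet) — counterexample.
(Fact (3) would refute a reading with focus on the recipient — but that is not what the question asks.)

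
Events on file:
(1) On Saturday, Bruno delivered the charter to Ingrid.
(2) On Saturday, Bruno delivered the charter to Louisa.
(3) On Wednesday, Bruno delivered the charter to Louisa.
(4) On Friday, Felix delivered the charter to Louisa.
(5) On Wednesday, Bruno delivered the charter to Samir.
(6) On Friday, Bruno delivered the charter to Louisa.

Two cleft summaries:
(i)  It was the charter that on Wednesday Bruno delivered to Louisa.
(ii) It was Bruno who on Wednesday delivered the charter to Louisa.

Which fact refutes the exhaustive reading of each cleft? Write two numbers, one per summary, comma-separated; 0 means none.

0, 0

(i): focus "the charter". No fact shares same agent, recipient, setting (Bruno / Louisa / on Wednesday) with a different thing. 0.
(ii): focus "Bruno". No fact shares same thing, recipient, setting (the charter / Louisa / on Wednesday) with a different agent. 0.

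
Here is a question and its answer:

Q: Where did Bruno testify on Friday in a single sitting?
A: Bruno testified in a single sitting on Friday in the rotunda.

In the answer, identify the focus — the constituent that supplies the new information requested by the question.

The wh-word "where" asks about the location.
In the answer, "Bruno", "on Friday" and "in a single sitting" are given — repeated from the question.
The constituent filling the location gap is "in the rotunda"; that is the focus and would carry nuclear stress.

in the rotunda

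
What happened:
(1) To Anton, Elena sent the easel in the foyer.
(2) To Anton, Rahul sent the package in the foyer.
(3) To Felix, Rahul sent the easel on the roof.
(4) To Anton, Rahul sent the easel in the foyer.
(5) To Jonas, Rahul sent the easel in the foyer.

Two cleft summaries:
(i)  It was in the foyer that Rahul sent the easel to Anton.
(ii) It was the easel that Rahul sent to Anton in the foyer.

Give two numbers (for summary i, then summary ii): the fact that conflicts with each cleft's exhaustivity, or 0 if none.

0, 2

Summary (i) focuses "in the foyer" (the setting); background same agent, thing, recipient (Rahul / the easel / Anton). No fact matches that background with a different setting, so 0.
Summary (ii) focuses "the easel" (the thing); background same agent, recipient, setting (Rahul / Anton / in the foyer). Fact (2) matches that background with thing = the package — refutes (ii).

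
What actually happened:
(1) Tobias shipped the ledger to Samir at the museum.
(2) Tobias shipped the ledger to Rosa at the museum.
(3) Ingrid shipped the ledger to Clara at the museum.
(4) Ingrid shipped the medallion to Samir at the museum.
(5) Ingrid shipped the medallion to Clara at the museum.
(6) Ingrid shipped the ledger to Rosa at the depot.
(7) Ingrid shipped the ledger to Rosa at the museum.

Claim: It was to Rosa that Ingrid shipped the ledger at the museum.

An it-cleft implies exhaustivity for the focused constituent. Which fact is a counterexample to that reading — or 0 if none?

3

The cleft puts "Rosa" in focus and presupposes the open proposition with agent = Ingrid, thing = the ledger, setting = at the museum.
Exhaustivity: Rosa is the only recipient satisfying that background.
Fact (3) shares the background but with recipient = Clara; exhaustivity is violated.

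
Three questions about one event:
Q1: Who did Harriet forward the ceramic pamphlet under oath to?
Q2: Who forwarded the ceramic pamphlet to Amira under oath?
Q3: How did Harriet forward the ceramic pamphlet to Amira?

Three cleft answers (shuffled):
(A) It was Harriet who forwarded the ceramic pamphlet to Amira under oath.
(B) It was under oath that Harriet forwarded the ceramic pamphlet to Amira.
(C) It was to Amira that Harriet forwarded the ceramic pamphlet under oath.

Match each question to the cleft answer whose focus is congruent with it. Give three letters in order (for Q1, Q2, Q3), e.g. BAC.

Q1 asks about the recipient; cleft (C) focuses "to Amira", which is the recipient — so Q1 → C.
Q2 asks about the subject (agent); cleft (A) focuses "Harriet", which is the subject (agent) — so Q2 → A.
Q3 asks about the manner; cleft (B) focuses "under oath", which is the manner — so Q3 → B.
Mapping: Q1→C, Q2→A, Q3→B.

CAB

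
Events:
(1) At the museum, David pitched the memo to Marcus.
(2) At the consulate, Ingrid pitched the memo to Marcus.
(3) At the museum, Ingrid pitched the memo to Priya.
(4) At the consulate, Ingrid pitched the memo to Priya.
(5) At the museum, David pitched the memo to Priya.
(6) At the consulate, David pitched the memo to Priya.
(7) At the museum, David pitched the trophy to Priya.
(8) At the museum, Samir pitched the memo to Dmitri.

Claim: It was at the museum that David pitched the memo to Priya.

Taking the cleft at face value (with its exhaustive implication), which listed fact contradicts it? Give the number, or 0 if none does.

6

The cleft puts "at the museum" in focus and presupposes the open proposition with agent = David, thing = the memo, recipient = Priya.
Exhaustivity: at the museum is the only setting satisfying that background.
But fact (6) also has agent = David, thing = the memo, recipient = Priya, with setting = at the consulate — so the exhaustive reading fails.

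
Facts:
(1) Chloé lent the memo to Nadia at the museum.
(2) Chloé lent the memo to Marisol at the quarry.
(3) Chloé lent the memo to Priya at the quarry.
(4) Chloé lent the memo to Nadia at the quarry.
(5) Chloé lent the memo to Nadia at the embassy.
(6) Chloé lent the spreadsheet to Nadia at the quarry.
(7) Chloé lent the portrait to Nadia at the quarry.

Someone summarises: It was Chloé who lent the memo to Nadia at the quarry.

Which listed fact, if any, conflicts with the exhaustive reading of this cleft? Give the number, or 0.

0

Focus of the cleft: "Chloé" (the agent). Presupposed background: thing = the memo, recipient = Nadia, setting = at the quarry.
The exhaustive reading says no other agent fits that background.
No listed fact matches the background with a different agent. Exhaustivity holds.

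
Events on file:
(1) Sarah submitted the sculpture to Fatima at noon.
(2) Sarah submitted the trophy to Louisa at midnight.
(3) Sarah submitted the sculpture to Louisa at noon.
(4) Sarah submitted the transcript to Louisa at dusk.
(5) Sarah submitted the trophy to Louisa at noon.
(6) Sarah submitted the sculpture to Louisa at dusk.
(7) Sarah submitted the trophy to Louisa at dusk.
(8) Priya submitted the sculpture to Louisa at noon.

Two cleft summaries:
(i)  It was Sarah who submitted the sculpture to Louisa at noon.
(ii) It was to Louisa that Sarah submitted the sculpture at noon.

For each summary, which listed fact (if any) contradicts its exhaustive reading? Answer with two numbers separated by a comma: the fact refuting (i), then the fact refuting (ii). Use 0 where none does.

(i): focus "Sarah". Looking for the sculpture as thing and Louisa as recipient and at noon as setting with some other agent — fact (8) has Priya there. Refuted.
(ii): focus "Louisa". Looking for Sarah as agent and the sculpture as thing and at noon as setting with some other recipient — fact (1) has Fatima there. Refuted.

8, 1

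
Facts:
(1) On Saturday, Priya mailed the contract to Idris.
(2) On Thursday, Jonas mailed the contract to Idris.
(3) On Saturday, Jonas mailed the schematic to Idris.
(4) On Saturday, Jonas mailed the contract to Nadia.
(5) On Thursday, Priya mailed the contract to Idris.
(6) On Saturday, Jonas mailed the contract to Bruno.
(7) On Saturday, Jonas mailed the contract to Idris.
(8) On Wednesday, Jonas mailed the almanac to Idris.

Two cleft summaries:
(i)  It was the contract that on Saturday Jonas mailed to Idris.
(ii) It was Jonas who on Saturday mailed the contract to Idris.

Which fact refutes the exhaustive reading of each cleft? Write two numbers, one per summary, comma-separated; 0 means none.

3, 1

Summary (i) focuses "the contract" (the thing); background Jonas as agent and Idris as recipient and on Saturday as setting. Fact (3) matches that background with thing = the schematic — refutes (i).
Summary (ii) focuses "Jonas" (the agent); background the contract as thing and Idris as recipient and on Saturday as setting. Fact (1) matches that background with agent = Priya — refutes (ii).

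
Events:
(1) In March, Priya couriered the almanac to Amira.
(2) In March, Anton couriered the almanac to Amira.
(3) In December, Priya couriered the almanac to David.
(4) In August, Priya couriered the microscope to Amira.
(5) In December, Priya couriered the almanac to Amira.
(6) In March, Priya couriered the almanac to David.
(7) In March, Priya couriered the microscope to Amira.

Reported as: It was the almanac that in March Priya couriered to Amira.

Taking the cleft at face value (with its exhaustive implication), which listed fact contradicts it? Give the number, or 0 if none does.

7

The cleft puts "the almanac" in focus and presupposes the open proposition with Priya as agent and Amira as recipient and in March as setting.
Exhaustivity: the almanac is the only thing satisfying that background.
Fact (7) shares the background but with thing = the microscope; exhaustivity is violated.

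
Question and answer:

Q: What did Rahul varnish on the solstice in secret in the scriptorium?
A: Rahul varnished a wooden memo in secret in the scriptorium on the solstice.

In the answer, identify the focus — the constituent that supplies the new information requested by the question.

The wh-word "what" asks about the direct object.
In the answer, "Rahul", "on the solstice", "in secret" and "in the scriptorium" are given — repeated from the question.
The constituent filling the direct object gap is "a wooden memo"; that is the focus and would carry nuclear stress.

a wooden memo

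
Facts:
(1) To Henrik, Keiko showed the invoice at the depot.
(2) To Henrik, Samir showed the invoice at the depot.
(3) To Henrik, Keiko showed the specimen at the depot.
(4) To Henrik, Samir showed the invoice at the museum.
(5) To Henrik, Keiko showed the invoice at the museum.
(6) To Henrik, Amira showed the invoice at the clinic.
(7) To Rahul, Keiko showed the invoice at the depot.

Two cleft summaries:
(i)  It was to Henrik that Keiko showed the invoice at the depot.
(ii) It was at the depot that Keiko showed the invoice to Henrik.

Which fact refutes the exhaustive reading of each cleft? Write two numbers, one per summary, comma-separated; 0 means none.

Summary (i) focuses "Henrik" (the recipient); background same agent, thing, setting (Keiko / the invoice / at the depot). Fact (7) matches that background with recipient = Rahul — refutes (i).
Summary (ii) focuses "at the depot" (the setting); background same agent, thing, recipient (Keiko / the invoice / Henrik). Fact (5) matches that background with setting = at the museum — refutes (ii).

7, 5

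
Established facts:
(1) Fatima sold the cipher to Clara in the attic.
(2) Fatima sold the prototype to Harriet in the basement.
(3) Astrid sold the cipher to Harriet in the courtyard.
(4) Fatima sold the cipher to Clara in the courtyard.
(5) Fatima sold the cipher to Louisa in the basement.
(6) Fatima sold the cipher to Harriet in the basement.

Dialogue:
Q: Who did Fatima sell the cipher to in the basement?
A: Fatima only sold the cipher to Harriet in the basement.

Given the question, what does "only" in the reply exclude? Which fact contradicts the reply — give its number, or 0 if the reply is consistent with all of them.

5

Answering "Who did ... to ...?" puts focus on the recipient — here, "Harriet".
So "only" ranges over recipients; the rest (agent = Fatima, thing = the cipher, setting = in the basement) is presupposed.
Fact (5) keeps agent = Fatima, thing = the cipher, setting = in the basement but has recipient = Louisa; that refutes the reply.
(Fact (2) would refute a reading with focus on the thing — but that is not what the question asks.)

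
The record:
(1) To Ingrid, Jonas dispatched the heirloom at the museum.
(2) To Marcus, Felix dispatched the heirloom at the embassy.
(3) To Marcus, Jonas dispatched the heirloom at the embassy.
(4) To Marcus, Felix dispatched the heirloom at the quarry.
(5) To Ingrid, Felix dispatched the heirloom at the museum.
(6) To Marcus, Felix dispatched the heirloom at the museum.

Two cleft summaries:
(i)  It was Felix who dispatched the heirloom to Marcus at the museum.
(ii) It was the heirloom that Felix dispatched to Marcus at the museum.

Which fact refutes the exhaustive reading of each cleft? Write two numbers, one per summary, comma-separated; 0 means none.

(i): focus "Felix". No fact shares thing = the heirloom, recipient = Marcus, setting = at the museum with a different agent. 0.
(ii): focus "the heirloom". No fact shares agent = Felix, recipient = Marcus, setting = at the museum with a different thing. 0.

0, 0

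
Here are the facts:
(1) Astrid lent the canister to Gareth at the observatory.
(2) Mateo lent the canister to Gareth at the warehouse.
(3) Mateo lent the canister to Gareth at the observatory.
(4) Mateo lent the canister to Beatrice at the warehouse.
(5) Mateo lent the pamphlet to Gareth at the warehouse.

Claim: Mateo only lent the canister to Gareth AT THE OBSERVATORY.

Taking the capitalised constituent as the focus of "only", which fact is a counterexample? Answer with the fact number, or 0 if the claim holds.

The capitals mark "at the observatory" as focus. So "only" rules out other settings, with the rest (same agent, thing, recipient (Mateo / the canister / Gareth)) as background.
Fact (2) shares the background but differs in setting (at the warehouse) — a counterexample.

2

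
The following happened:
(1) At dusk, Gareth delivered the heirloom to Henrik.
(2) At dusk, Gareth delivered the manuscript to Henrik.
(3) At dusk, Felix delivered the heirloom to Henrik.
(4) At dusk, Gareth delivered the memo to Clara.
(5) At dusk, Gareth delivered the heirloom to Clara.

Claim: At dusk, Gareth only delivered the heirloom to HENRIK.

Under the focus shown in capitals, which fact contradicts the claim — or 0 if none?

5

The capitals mark "Henrik" as focus. So "only" rules out other recipients, with the rest (Gareth as agent and the heirloom as thing and at dusk as setting) as background.
Fact (5) shares the background but differs in recipient (Clara) — a counterexample.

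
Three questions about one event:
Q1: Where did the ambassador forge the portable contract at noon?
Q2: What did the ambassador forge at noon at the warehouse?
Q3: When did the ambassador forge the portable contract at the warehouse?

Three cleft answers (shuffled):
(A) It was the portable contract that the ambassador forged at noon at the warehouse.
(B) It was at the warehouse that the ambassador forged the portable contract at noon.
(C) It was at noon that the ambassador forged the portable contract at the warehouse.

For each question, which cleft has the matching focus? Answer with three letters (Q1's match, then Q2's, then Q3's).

BAC

Q1 asks about the location; cleft (B) focuses "at the warehouse", which is the location — so Q1 → B.
Q2 asks about the direct object; cleft (A) focuses "the portable contract", which is the direct object — so Q2 → A.
Q3 asks about the time; cleft (C) focuses "at noon", which is the time — so Q3 → C.
Mapping: Q1→B, Q2→A, Q3→C.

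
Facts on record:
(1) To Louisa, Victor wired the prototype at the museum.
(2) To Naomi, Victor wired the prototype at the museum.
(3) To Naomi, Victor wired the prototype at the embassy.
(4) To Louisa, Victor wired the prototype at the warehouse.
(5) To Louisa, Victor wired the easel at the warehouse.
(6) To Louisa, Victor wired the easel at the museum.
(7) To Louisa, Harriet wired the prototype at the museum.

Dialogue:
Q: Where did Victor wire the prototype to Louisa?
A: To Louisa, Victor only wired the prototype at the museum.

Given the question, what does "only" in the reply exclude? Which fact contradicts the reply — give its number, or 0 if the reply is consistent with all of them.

Answering "Where did ...?" puts focus on the setting — here, "at the museum".
"Only" then excludes alternative settings while the background — Victor as agent and the prototype as thing and Louisa as recipient — is held fixed.
Fact (4) keeps Victor as agent and the prototype as thing and Louisa as recipient but has setting = at the warehouse; that refutes the reply.
(Fact (6) would refute a reading with focus on the thing — but that is not what the question asks.)

4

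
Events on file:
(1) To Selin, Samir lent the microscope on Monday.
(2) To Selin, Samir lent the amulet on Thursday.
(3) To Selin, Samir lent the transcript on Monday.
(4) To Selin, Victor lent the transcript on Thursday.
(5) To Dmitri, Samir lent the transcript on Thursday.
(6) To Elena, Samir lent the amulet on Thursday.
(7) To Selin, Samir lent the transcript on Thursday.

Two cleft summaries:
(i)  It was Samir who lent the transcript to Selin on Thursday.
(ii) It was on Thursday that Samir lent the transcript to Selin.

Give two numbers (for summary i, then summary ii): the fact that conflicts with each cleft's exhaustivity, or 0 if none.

Summary (i) focuses "Samir" (the agent); background thing = the transcript, recipient = Selin, setting = on Thursday. Fact (4) matches that background with agent = Victor — refutes (i).
Summary (ii) focuses "on Thursday" (the setting); background agent = Samir, thing = the transcript, recipient = Selin. Fact (3) matches that background with setting = on Monday — refutes (ii).

4, 3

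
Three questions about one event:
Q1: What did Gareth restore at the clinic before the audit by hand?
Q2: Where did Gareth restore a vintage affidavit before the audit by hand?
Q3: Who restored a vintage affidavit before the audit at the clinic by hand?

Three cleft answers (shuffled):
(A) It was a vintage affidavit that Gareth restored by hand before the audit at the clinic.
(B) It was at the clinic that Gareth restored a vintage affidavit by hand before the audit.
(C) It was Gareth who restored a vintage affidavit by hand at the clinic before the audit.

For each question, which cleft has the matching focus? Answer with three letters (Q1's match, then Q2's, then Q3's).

ABC

Q1 asks about the direct object; cleft (A) focuses "a vintage affidavit", which is the direct object — so Q1 → A.
Q2 asks about the location; cleft (B) focuses "at the clinic", which is the location — so Q2 → B.
Q3 asks about the subject (agent); cleft (C) focuses "Gareth", which is the subject (agent) — so Q3 → C.
Mapping: Q1→A, Q2→B, Q3→C.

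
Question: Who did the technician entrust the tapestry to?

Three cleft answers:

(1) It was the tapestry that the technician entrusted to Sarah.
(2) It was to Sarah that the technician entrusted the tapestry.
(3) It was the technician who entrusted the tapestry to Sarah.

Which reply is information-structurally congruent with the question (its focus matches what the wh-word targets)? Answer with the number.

The question word "who" targets the recipient.
Option (1) clefts "the tapestry" — the direct object, not what was asked.
Option (2) clefts "to Sarah" — that matches what the question asks about.
Option (3) clefts "the technician" — the subject (agent), not what was asked.
So the congruent reply is (2).

2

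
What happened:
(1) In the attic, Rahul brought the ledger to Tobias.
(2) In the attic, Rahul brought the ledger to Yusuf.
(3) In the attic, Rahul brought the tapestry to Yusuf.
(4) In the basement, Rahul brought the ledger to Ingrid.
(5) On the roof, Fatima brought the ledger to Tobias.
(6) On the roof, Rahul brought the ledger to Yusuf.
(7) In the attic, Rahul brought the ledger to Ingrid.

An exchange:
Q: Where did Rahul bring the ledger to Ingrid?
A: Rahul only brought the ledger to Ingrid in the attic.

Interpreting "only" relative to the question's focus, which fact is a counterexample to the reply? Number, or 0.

4

The question "Where did ...?" targets the setting, so in the reply the focus falls on "in the attic".
"Only" then excludes alternative settings while the background — agent = Rahul, thing = the ledger, recipient = Ingrid — is held fixed.
Fact (4) shares the background with a different setting (in the basement) — counterexample.
(Fact (1) would refute a reading with focus on the recipient — but that is not what the question asks.)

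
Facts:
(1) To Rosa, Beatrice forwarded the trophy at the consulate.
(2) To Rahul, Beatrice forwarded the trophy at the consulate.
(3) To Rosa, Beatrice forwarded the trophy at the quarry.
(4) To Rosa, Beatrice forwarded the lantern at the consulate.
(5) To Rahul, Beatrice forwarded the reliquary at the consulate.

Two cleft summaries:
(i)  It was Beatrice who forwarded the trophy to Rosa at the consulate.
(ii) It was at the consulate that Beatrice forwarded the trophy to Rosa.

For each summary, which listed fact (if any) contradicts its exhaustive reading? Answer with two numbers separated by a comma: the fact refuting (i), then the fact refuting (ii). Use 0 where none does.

(i): focus "Beatrice". No fact shares thing = the trophy, recipient = Rosa, setting = at the consulate with a different agent. 0.
(ii): focus "at the consulate". Looking for agent = Beatrice, thing = the trophy, recipient = Rosa with some other setting — fact (3) has at the quarry there. Refuted.

0, 3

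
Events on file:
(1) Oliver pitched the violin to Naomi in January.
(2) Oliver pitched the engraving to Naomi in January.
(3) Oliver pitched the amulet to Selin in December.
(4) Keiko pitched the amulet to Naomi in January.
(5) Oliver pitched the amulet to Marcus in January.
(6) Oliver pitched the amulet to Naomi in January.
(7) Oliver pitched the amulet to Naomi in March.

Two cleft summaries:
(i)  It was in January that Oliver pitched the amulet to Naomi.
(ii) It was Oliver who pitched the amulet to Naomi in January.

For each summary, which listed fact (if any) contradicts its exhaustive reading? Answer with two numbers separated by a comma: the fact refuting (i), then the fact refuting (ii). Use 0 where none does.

Summary (i) focuses "in January" (the setting); background Oliver as agent and the amulet as thing and Naomi as recipient. Fact (7) matches that background with setting = in March — refutes (i).
Summary (ii) focuses "Oliver" (the agent); background the amulet as thing and Naomi as recipient and in January as setting. Fact (4) matches that background with agent = Keiko — refutes (ii).

7, 4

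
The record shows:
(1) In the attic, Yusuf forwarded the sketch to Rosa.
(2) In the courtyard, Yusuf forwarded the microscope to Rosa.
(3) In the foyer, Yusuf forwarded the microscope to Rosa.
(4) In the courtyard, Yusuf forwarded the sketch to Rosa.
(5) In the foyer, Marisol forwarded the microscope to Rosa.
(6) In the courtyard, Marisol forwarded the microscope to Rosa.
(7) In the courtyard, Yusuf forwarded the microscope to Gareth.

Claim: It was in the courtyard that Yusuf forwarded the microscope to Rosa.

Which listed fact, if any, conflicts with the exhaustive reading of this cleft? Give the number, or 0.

The cleft puts "in the courtyard" in focus and presupposes the open proposition with same agent, thing, recipient (Yusuf / the microscope / Rosa).
Exhaustivity: in the courtyard is the only setting satisfying that background.
But fact (3) also has same agent, thing, recipient (Yusuf / the microscope / Rosa), with setting = in the foyer — so the exhaustive reading fails.

3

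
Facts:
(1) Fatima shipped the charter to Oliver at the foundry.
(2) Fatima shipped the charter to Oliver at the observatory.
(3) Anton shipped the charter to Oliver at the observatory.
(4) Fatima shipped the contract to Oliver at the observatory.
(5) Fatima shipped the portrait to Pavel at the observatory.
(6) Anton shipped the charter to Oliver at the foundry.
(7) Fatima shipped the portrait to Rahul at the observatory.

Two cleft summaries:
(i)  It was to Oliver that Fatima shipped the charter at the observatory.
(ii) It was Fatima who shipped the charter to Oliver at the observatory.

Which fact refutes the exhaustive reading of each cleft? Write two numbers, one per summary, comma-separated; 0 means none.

Summary (i) focuses "Oliver" (the recipient); background same agent, thing, setting (Fatima / the charter / at the observatory). No fact matches that background with a different recipient, so 0.
Summary (ii) focuses "Fatima" (the agent); background same thing, recipient, setting (the charter / Oliver / at the observatory). Fact (3) matches that background with agent = Anton — refutes (ii).

0, 3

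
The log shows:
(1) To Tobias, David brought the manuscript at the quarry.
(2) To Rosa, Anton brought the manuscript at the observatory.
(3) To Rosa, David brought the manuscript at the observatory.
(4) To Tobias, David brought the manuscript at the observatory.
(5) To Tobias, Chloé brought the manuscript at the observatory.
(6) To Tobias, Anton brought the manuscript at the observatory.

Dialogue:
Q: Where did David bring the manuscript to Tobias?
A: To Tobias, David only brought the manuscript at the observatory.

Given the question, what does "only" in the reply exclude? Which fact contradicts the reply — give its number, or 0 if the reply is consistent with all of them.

1

Answering "Where did ...?" puts focus on the setting — here, "at the observatory".
So "only" ranges over settings; the rest (agent = David, thing = the manuscript, recipient = Tobias) is presupposed.
Fact (1) shares the background with a different setting (at the quarry) — counterexample.
(Fact (3) would refute a reading with focus on the recipient — but that is not what the question asks.)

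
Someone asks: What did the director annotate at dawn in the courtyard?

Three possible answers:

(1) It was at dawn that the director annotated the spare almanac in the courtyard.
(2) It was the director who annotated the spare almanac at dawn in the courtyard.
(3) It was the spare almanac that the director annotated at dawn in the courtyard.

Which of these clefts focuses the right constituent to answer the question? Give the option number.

3

The question word "what" targets the direct object.
Option (1) clefts "at dawn" — the time, not what was asked.
Option (2) clefts "the director" — the subject (agent), not what was asked.
Option (3) clefts "the spare almanac" — that matches what the question asks about.
So the congruent reply is (3).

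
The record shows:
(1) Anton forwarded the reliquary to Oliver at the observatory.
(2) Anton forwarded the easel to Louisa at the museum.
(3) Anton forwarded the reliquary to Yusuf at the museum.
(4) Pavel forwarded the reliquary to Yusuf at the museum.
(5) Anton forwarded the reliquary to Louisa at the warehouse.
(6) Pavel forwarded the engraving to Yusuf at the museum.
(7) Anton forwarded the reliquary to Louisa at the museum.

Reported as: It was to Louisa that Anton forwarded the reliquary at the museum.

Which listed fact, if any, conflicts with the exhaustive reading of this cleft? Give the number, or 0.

Focus of the cleft: "Louisa" (the recipient). Presupposed background: Anton as agent and the reliquary as thing and at the museum as setting.
The exhaustive reading says no other recipient fits that background.
Fact (3) shares the background but with recipient = Yusuf; exhaustivity is violated.

3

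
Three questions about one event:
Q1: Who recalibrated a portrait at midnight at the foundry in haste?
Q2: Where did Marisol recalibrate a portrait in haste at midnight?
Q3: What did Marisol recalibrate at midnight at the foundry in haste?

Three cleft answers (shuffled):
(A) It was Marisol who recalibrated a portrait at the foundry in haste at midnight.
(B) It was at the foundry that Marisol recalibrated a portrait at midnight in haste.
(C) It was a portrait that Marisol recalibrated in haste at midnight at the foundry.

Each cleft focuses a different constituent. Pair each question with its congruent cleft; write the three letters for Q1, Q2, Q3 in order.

ABC

Q1 asks about the subject (agent); cleft (A) focuses "Marisol", which is the subject (agent) — so Q1 → A.
Q2 asks about the location; cleft (B) focuses "at the foundry", which is the location — so Q2 → B.
Q3 asks about the direct object; cleft (C) focuses "a portrait", which is the direct object — so Q3 → C.
Mapping: Q1→A, Q2→B, Q3→C.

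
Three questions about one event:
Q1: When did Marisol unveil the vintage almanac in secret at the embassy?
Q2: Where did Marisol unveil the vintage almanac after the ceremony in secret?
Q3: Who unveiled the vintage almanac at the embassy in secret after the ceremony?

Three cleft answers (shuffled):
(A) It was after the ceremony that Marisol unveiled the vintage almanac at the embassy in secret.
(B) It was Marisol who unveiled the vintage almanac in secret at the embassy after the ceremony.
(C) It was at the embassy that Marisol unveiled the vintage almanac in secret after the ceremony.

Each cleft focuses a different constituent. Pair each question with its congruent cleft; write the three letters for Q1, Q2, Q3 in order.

ACB

Q1 asks about the time; cleft (A) focuses "after the ceremony", which is the time — so Q1 → A.
Q2 asks about the location; cleft (C) focuses "at the embassy", which is the location — so Q2 → C.
Q3 asks about the subject (agent); cleft (B) focuses "Marisol", which is the subject (agent) — so Q3 → B.
Mapping: Q1→A, Q2→C, Q3→B.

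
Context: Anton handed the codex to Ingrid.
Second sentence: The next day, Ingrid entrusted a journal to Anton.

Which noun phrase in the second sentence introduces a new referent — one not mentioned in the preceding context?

"Ingrid" and "Anton" in the second sentence are given — already mentioned in the context.
"a journal" has no antecedent in the context; it is discourse-new (the indefinite article also signals a new referent).

a journal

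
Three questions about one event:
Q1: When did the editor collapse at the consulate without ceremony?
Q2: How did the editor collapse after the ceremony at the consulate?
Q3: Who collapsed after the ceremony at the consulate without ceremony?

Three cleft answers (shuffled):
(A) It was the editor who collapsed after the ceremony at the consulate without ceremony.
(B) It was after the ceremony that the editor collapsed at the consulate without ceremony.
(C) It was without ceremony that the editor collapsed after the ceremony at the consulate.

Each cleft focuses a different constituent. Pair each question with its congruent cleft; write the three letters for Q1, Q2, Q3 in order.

BCA

Q1 asks about the time; cleft (B) focuses "after the ceremony", which is the time — so Q1 → B.
Q2 asks about the manner; cleft (C) focuses "without ceremony", which is the manner — so Q2 → C.
Q3 asks about the subject (agent); cleft (A) focuses "the editor", which is the subject (agent) — so Q3 → A.
Mapping: Q1→B, Q2→C, Q3→A.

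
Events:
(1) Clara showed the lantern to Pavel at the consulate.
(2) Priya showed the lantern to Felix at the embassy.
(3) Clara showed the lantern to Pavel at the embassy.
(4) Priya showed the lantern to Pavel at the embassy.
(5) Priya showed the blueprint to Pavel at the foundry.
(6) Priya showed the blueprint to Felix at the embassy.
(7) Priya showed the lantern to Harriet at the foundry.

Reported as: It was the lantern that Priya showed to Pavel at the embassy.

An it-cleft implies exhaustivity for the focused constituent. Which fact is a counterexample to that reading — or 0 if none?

Focus of the cleft: "the lantern" (the thing). Presupposed background: agent = Priya, recipient = Pavel, setting = at the embassy.
Exhaustivity: the lantern is the only thing satisfying that background.
No listed fact matches the background with a different thing. Exhaustivity holds.

0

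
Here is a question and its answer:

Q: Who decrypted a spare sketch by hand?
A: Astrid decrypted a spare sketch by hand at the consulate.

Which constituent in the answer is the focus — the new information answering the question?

Astrid

The wh-word "who" asks about the subject (agent).
In the answer, "a spare sketch" and "by hand" are given — repeated from the question.
"at the consulate" is also new, but it specifies the location, which is not what the question asks about — so it is not the focus.
The constituent filling the subject (agent) gap is "Astrid"; that is the focus.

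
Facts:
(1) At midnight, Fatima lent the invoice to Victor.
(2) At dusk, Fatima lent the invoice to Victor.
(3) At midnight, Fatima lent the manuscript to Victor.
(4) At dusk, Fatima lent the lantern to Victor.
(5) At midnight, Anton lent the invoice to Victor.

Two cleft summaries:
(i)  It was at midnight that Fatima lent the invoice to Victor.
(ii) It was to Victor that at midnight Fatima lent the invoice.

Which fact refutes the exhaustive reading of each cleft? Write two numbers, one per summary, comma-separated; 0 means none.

Summary (i) focuses "at midnight" (the setting); background agent = Fatima, thing = the invoice, recipient = Victor. Fact (2) matches that background with setting = at dusk — refutes (i).
Summary (ii) focuses "Victor" (the recipient); background agent = Fatima, thing = the invoice, setting = at midnight. No fact matches that background with a different recipient, so 0.

2, 0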